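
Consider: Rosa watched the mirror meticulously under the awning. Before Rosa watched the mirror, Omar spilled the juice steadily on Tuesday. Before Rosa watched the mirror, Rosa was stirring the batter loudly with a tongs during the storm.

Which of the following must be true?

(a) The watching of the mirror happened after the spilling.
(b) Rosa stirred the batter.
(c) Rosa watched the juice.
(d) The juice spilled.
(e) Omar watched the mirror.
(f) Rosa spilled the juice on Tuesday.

(a), (b), (d)

(a) Entailed — the narrative places the spilling before the watching.
(b) Entailed — 'stir' is an activity; 'was stirring' entails that some stirring happened, so 'stirred' holds.
(c) Not entailed — Rosa watched the mirror, not the juice; the juice belongs to the spilling event.
(d) Entailed — 'Omar spilled the juice' is causative; it entails the inchoative 'the juice spilled'.
(e) Not entailed — the passage has Rosa watching the mirror, not Omar.
(f) Not entailed — the passage has Omar spilling the juice, not Rosa.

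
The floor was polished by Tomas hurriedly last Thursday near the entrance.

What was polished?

'the floor' marks the patient of the polishing event.

the floor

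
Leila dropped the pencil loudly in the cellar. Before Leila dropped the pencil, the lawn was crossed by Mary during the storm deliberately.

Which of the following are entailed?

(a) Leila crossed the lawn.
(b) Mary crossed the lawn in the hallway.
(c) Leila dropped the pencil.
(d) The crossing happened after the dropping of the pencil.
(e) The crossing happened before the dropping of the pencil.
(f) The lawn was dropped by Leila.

(a) Not entailed — the passage has Mary crossing the lawn, not Leila.
(b) Not entailed — 'in the hallway' adds information not in the original event.
(c) Entailed — the original entails any weakening of itself; this just drops 'in the cellar', 'loudly'.
(d) Not entailed — the narrative places the crossing before the dropping, not after.
(e) Entailed — the narrative places the crossing before the dropping.
(f) Not entailed — Leila dropped the pencil, not the lawn; the lawn belongs to the crossing event.

(c), (e)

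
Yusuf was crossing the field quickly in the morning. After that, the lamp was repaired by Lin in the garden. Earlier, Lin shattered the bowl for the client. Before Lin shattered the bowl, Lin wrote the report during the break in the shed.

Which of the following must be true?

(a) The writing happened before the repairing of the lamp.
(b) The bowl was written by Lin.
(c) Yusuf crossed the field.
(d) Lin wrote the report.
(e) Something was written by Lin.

(a) Entailed — the narrative places the writing before the repairing.
(b) Not entailed — Lin wrote the report, not the bowl; the bowl belongs to the shattering event.
(c) Not entailed — 'was crossing' is progressive on an accomplishment; it does not entail the completed 'crossed'.
(d) Entailed — every conjunct here is already in the original writing event.
(e) Entailed — the original entails any weakening of itself; this just drops 'in the shed', 'during the break' and generalizes the patient.

(a), (d), (e)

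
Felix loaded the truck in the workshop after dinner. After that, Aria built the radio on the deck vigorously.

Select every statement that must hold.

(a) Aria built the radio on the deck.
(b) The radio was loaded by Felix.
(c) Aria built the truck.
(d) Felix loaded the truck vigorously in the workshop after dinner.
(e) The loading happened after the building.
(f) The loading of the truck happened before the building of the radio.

(a), (f)

(a) Entailed — dropping 'vigorously' leaves a sub-description the original still satisfies.
(b) Not entailed — Felix loaded the truck, not the radio; the radio belongs to the building event.
(c) Not entailed — Aria built the radio, not the truck; the truck belongs to the loading event.
(d) Not entailed — 'vigorously' adds information not in the original event.
(e) Not entailed — the narrative places the loading before the building, not after.
(f) Entailed — the narrative places the loading before the building.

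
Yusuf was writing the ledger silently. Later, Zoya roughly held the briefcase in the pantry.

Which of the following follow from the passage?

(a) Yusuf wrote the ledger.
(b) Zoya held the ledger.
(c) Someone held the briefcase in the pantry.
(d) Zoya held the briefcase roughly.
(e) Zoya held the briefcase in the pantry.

(a) Not entailed — 'was writing' is progressive on an accomplishment; it does not entail the completed 'wrote'.
(b) Not entailed — Zoya held the briefcase, not the ledger; the ledger belongs to the writing event.
(c) Entailed — this follows by dropping conjuncts from the holding event's description.
(d) Entailed — dropping 'in the pantry' leaves a sub-description the original still satisfies.
(e) Entailed — the original entails any weakening of itself; this just drops 'roughly'.

(c), (d), (e)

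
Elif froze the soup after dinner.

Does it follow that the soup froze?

yes

'Elif froze the soup' is the causative; it entails the inchoative 'the soup froze'.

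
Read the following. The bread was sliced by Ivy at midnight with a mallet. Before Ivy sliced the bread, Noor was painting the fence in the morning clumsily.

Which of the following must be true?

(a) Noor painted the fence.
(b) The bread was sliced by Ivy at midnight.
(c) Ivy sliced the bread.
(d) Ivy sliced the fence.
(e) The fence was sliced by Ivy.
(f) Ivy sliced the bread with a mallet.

(b), (c), (f)

(a) Not entailed — 'was painting' is progressive on an accomplishment; it does not entail the completed 'painted'.
(b) Entailed — the original entails any weakening of itself; this just drops 'with a mallet'.
(c) Entailed — this follows by dropping conjuncts from the slicing event's description.
(d) Not entailed — Ivy sliced the bread, not the fence; the fence belongs to the painting event.
(e) Not entailed — Ivy sliced the bread, not the fence; the fence belongs to the painting event.
(f) Entailed — dropping 'at midnight' leaves a sub-description the original still satisfies.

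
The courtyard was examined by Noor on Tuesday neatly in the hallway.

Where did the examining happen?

'in the hallway' marks the location of the examining event.

in the hallway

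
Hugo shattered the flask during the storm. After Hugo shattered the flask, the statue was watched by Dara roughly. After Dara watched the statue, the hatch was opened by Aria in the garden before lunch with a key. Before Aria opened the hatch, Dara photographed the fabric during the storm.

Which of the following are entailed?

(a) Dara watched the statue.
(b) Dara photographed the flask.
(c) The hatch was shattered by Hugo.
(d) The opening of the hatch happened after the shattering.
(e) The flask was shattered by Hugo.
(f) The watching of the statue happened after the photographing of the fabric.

(a) Entailed — the original entails any weakening of itself; this just drops 'roughly'.
(b) Not entailed — Dara photographed the fabric, not the flask; the flask belongs to the shattering event.
(c) Not entailed — Hugo shattered the flask, not the hatch; the hatch belongs to the opening event.
(d) Entailed — the narrative places the shattering before the opening.
(e) Entailed — this follows by dropping conjuncts from the shattering event's description.
(f) Not entailed — the narrative doesn't order the photographing relative to the watching.

(a), (d), (e)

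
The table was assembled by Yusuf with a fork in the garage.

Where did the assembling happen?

'in the garage' marks the location of the assembling event.

in the garage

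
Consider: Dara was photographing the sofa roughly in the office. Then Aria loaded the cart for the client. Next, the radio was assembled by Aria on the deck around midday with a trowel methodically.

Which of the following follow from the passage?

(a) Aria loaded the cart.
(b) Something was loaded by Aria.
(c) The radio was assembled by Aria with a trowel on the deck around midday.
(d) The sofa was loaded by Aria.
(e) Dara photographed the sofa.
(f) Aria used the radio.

(a), (b), (c)

(a) Entailed — dropping 'for the client' leaves a sub-description the original still satisfies.
(b) Entailed — every conjunct here is already in the original loading event.
(c) Entailed — the original entails any weakening of itself; this just drops 'methodically'.
(d) Not entailed — Aria loaded the cart, not the sofa; the sofa belongs to the photographing event.
(e) Not entailed — 'was photographing' is progressive on an accomplishment; it does not entail the completed 'photographed'.
(f) Not entailed — the radio is the patient, not an instrument — Aria used a trowel.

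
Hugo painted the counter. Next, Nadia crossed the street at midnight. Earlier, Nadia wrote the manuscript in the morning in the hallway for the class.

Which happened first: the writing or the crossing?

the writing

The connectives place the writing before the crossing.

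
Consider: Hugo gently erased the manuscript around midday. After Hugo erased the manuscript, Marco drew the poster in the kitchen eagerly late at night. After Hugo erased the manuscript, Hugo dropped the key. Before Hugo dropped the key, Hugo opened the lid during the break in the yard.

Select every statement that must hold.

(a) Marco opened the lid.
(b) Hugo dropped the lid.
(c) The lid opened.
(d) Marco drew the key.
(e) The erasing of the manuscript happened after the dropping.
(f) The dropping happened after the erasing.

(a) Not entailed — the passage has Hugo opening the lid, not Marco.
(b) Not entailed — Hugo dropped the key, not the lid; the lid belongs to the opening event.
(c) Entailed — 'Hugo opened the lid' is causative; it entails the inchoative 'the lid opened'.
(d) Not entailed — Marco drew the poster, not the key; the key belongs to the dropping event.
(e) Not entailed — the narrative places the erasing before the dropping, not after.
(f) Entailed — the narrative places the erasing before the dropping.

(c), (f)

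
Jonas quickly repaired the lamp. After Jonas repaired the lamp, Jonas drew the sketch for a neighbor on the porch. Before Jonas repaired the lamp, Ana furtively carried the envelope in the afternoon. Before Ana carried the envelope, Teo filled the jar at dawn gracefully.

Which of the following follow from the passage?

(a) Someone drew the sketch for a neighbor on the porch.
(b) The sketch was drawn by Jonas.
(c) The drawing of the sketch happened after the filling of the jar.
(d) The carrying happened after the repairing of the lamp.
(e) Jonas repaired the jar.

(a), (b), (c)

(a) Entailed — generalizing the agent leaves a sub-description the original still satisfies.
(b) Entailed — every conjunct here is already in the original drawing event.
(c) Entailed — the narrative places the filling before the drawing.
(d) Not entailed — the narrative places the carrying before the repairing, not after.
(e) Not entailed — Jonas repaired the lamp, not the jar; the jar belongs to the filling event.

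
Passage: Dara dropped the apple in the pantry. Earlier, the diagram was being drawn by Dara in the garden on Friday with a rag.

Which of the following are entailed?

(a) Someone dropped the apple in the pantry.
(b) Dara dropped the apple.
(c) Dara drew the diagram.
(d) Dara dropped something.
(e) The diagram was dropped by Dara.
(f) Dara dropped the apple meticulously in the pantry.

(a), (b), (d)

(a) Entailed — this follows by dropping conjuncts from the dropping event's description.
(b) Entailed — this follows by dropping conjuncts from the dropping event's description.
(c) Not entailed — 'was drawing' is progressive on an accomplishment; it does not entail the completed 'drew'.
(d) Entailed — every conjunct here is already in the original dropping event.
(e) Not entailed — Dara dropped the apple, not the diagram; the diagram belongs to the drawing event.
(f) Not entailed — 'meticulously' adds information not in the original event.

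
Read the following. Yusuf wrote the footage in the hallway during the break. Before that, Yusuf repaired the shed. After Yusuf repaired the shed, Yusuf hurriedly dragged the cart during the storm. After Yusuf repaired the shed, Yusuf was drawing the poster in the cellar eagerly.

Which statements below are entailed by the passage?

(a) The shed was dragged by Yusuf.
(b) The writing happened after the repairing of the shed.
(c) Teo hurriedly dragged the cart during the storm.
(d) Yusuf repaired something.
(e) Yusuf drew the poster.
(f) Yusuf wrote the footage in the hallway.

(b), (d), (f)

(a) Not entailed — Yusuf dragged the cart, not the shed; the shed belongs to the repairing event.
(b) Entailed — the narrative places the repairing before the writing.
(c) Not entailed — the passage has Yusuf dragging the cart, not Teo.
(d) Entailed — the original entails any weakening of itself; this just generalizes the patient.
(e) Not entailed — 'was drawing' is progressive on an accomplishment; it does not entail the completed 'drew'.
(f) Entailed — dropping 'during the break' leaves a sub-description the original still satisfies.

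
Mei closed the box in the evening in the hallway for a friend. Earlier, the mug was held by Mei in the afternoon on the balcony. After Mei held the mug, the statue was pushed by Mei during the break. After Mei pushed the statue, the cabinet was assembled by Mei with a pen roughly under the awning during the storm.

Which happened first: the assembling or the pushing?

The connectives place the pushing before the assembling.

the pushing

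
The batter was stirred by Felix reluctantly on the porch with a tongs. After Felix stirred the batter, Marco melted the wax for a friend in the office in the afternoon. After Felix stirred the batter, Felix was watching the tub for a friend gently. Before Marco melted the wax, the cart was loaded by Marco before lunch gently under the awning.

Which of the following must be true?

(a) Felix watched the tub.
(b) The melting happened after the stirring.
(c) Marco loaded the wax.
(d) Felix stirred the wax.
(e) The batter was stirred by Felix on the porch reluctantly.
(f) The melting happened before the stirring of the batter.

(a) Entailed — 'watch' is an activity; 'was watching' entails that some watching happened, so 'watched' holds.
(b) Entailed — the narrative places the stirring before the melting.
(c) Not entailed — Marco loaded the cart, not the wax; the wax belongs to the melting event.
(d) Not entailed — Felix stirred the batter, not the wax; the wax belongs to the melting event.
(e) Entailed — every conjunct here is already in the original stirring event.
(f) Not entailed — the narrative places the stirring before the melting, not after.

(a), (b), (e)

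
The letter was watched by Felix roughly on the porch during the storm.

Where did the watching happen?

on the porch

'on the porch' marks the location of the watching event.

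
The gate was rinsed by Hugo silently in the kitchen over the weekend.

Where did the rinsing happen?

'in the kitchen' marks the location of the rinsing event.

in the kitchen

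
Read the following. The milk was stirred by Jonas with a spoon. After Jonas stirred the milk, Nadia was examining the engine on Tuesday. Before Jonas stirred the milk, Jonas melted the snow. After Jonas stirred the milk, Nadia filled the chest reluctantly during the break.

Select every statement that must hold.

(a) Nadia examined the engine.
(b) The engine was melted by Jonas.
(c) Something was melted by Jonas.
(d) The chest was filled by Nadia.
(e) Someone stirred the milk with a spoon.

(a), (c), (d), (e)

(a) Entailed — 'examine' is an activity; 'was examining' entails that some examining happened, so 'examined' holds.
(b) Not entailed — Jonas melted the snow, not the engine; the engine belongs to the examining event.
(c) Entailed — this follows by dropping conjuncts from the melting event's description.
(d) Entailed — dropping 'during the break', 'reluctantly' leaves a sub-description the original still satisfies.
(e) Entailed — generalizing the agent leaves a sub-description the original still satisfies.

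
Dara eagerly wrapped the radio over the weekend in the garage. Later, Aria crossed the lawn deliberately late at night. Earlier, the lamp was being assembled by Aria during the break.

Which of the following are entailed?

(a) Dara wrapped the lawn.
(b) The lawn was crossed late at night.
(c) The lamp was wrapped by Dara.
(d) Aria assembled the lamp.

(a) Not entailed — Dara wrapped the radio, not the lawn; the lawn belongs to the crossing event.
(b) Entailed — this follows by dropping conjuncts from the crossing event's description.
(c) Not entailed — Dara wrapped the radio, not the lamp; the lamp belongs to the assembling event.
(d) Not entailed — 'was assembling' is progressive on an accomplishment; it does not entail the completed 'assembled'.

(b)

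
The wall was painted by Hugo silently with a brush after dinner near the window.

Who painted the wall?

'Hugo' marks the agent of the painting event.

Hugo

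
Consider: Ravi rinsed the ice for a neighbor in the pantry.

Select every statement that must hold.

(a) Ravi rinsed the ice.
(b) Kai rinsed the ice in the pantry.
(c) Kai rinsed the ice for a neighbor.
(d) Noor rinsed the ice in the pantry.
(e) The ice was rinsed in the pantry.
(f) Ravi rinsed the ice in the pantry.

(a) Entailed — every conjunct here is already in the original rinsing event.
(b) Not entailed — the passage has Ravi rinsing the ice, not Kai.
(c) Not entailed — the passage has Ravi rinsing the ice, not Kai.
(d) Not entailed — the passage has Ravi rinsing the ice, not Noor.
(e) Entailed — the original entails any weakening of itself; this just drops 'for a neighbor' and generalizes the agent.
(f) Entailed — this follows by dropping conjuncts from the rinsing event's description.

(a), (e), (f)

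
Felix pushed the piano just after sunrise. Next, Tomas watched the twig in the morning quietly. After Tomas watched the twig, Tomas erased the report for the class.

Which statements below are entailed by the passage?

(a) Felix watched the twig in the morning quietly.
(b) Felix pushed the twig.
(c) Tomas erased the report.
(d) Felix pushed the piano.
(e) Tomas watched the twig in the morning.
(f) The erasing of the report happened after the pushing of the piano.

(a) Not entailed — the passage has Tomas watching the twig, not Felix.
(b) Not entailed — Felix pushed the piano, not the twig; the twig belongs to the watching event.
(c) Entailed — this follows by dropping conjuncts from the erasing event's description.
(d) Entailed — this follows by dropping conjuncts from the pushing event's description.
(e) Entailed — this follows by dropping conjuncts from the watching event's description.
(f) Entailed — the narrative places the pushing before the erasing.

(c), (d), (e), (f)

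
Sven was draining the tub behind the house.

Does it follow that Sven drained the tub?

'was draining' is progressive; for an accomplishment like 'drain the tub', it doesn't entail completion.

no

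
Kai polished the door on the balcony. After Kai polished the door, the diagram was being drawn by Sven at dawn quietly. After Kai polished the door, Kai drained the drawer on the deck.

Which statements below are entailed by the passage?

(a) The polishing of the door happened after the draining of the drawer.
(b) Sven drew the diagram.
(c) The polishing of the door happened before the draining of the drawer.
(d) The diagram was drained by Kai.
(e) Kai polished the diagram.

(c)

(a) Not entailed — the narrative places the polishing before the draining, not after.
(b) Not entailed — 'was drawing' is progressive on an accomplishment; it does not entail the completed 'drew'.
(c) Entailed — the narrative places the polishing before the draining.
(d) Not entailed — Kai drained the drawer, not the diagram; the diagram belongs to the drawing event.
(e) Not entailed — Kai polished the door, not the diagram; the diagram belongs to the drawing event.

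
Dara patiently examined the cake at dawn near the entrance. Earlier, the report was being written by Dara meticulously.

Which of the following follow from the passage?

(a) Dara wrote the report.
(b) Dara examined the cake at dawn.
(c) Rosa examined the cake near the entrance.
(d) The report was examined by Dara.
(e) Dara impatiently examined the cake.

(b)

(a) Not entailed — 'was writing' is progressive on an accomplishment; it does not entail the completed 'wrote'.
(b) Entailed — dropping 'near the entrance', 'patiently' leaves a sub-description the original still satisfies.
(c) Not entailed — the passage has Dara examining the cake, not Rosa.
(d) Not entailed — Dara examined the cake, not the report; the report belongs to the writing event.
(e) Not entailed — 'impatiently' adds a manner not in (and inconsistent with) the original.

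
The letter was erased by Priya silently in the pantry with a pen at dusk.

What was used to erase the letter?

a pen

'with a pen' marks the instrument of the erasing event.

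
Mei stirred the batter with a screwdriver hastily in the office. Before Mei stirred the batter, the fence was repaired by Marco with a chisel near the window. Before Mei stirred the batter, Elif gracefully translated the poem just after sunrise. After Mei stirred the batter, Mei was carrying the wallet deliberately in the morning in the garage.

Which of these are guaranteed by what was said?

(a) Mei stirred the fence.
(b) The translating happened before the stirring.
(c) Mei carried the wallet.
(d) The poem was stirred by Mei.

(b), (c)

(a) Not entailed — Mei stirred the batter, not the fence; the fence belongs to the repairing event.
(b) Entailed — the narrative places the translating before the stirring.
(c) Entailed — 'carry' is an activity; 'was carrying' entails that some carrying happened, so 'carried' holds.
(d) Not entailed — Mei stirred the batter, not the poem; the poem belongs to the translating event.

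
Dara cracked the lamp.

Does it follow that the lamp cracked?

yes

'Dara cracked the lamp' is the causative; it entails the inchoative 'the lamp cracked'.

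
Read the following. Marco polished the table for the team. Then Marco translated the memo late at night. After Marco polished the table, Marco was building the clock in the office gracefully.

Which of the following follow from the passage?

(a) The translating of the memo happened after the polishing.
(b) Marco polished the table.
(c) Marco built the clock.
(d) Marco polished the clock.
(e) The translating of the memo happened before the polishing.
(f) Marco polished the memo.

(a), (b)

(a) Entailed — the narrative places the polishing before the translating.
(b) Entailed — this follows by dropping conjuncts from the polishing event's description.
(c) Not entailed — 'was building' is progressive on an accomplishment; it does not entail the completed 'built'.
(d) Not entailed — Marco polished the table, not the clock; the clock belongs to the building event.
(e) Not entailed — the narrative places the polishing before the translating, not after.
(f) Not entailed — Marco polished the table, not the memo; the memo belongs to the translating event.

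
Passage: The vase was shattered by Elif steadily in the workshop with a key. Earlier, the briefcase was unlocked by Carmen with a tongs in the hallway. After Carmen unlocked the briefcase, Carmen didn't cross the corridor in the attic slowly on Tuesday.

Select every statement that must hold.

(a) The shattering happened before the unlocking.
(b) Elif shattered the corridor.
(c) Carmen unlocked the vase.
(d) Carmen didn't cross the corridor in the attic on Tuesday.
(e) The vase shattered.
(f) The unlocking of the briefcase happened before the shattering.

(a) Not entailed — the narrative places the unlocking before the shattering, not after.
(b) Not entailed — Elif shattered the vase, not the corridor; the corridor belongs to the crossing event.
(c) Not entailed — Carmen unlocked the briefcase, not the vase; the vase belongs to the shattering event.
(d) Not entailed — dropping 'slowly' under negation is not valid — the original leaves open that Carmen crossed the corridor some other way.
(e) Entailed — 'Elif shattered the vase' is causative; it entails the inchoative 'the vase shattered'.
(f) Entailed — the narrative places the unlocking before the shattering.

(e), (f)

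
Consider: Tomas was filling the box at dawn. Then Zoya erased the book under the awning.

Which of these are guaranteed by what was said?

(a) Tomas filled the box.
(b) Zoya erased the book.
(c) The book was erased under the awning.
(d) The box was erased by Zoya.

(b), (c)

(a) Not entailed — 'was filling' is progressive on an accomplishment; it does not entail the completed 'filled'.
(b) Entailed — the original entails any weakening of itself; this just drops 'under the awning'.
(c) Entailed — generalizing the agent leaves a sub-description the original still satisfies.
(d) Not entailed — Zoya erased the book, not the box; the box belongs to the filling event.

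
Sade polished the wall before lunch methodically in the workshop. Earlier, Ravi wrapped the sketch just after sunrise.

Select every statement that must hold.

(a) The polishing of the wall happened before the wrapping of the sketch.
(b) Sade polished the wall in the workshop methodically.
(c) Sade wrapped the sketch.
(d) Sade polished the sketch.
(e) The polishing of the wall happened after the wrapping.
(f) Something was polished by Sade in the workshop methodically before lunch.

(b), (e), (f)

(a) Not entailed — the narrative places the wrapping before the polishing, not after.
(b) Entailed — dropping 'before lunch' leaves a sub-description the original still satisfies.
(c) Not entailed — the passage has Ravi wrapping the sketch, not Sade.
(d) Not entailed — Sade polished the wall, not the sketch; the sketch belongs to the wrapping event.
(e) Entailed — the narrative places the wrapping before the polishing.
(f) Entailed — generalizing the patient leaves a sub-description the original still satisfies.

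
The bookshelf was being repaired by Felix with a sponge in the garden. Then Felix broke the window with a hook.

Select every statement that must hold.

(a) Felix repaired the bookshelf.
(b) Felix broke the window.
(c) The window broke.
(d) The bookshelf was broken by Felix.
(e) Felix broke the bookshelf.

(b), (c)

(a) Not entailed — 'was repairing' is progressive on an accomplishment; it does not entail the completed 'repaired'.
(b) Entailed — every conjunct here is already in the original breaking event.
(c) Entailed — 'Felix broke the window' is causative; it entails the inchoative 'the window broke'.
(d) Not entailed — Felix broke the window, not the bookshelf; the bookshelf belongs to the repairing event.
(e) Not entailed — Felix broke the window, not the bookshelf; the bookshelf belongs to the repairing event.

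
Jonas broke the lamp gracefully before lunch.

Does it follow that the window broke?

no

Nothing is said about any window; only the lamp is affected.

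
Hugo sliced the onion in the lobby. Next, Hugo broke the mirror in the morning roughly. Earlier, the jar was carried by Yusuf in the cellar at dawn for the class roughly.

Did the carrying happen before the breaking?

The narrative orders the carrying before the breaking.

yes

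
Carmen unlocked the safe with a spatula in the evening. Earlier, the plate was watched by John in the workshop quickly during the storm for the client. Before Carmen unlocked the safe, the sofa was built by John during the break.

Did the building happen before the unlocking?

yes

The narrative orders the building before the unlocking.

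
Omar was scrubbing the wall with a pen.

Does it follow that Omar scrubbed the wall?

'scrub' is atelic; if Omar was scrubbing the wall, then Omar scrubbed the wall (for some time).

yes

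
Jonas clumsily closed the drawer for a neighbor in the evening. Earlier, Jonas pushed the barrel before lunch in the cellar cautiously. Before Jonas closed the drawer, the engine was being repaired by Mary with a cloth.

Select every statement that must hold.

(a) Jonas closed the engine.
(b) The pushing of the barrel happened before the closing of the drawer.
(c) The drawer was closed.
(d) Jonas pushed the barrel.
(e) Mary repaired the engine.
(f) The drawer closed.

(a) Not entailed — Jonas closed the drawer, not the engine; the engine belongs to the repairing event.
(b) Entailed — the narrative places the pushing before the closing.
(c) Entailed — every conjunct here is already in the original closing event.
(d) Entailed — the original entails any weakening of itself; this just drops 'before lunch', 'cautiously', 'in the cellar'.
(e) Not entailed — 'was repairing' is progressive on an accomplishment; it does not entail the completed 'repaired'.
(f) Entailed — 'Jonas closed the drawer' is causative; it entails the inchoative 'the drawer closed'.

(b), (c), (d), (f)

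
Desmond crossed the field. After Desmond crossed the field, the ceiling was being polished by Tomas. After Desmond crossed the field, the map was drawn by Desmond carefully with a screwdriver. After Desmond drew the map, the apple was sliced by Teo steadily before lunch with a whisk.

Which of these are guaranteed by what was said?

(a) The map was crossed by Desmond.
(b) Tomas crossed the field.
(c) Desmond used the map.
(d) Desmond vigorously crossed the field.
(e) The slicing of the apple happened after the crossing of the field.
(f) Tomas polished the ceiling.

(a) Not entailed — Desmond crossed the field, not the map; the map belongs to the drawing event.
(b) Not entailed — the passage has Desmond crossing the field, not Tomas.
(c) Not entailed — the map is the patient, not an instrument — Desmond used a screwdriver.
(d) Not entailed — 'vigorously' adds information not in the original event.
(e) Entailed — the narrative places the crossing before the slicing.
(f) Entailed — 'polish' is an activity; 'was polishing' entails that some polishing happened, so 'polished' holds.

(e), (f)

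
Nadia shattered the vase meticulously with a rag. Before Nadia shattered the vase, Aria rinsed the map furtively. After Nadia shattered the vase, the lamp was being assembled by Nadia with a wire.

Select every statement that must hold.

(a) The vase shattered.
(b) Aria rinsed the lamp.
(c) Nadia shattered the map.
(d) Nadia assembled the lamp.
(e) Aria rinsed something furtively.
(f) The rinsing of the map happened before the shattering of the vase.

(a), (e), (f)

(a) Entailed — 'Nadia shattered the vase' is causative; it entails the inchoative 'the vase shattered'.
(b) Not entailed — Aria rinsed the map, not the lamp; the lamp belongs to the assembling event.
(c) Not entailed — Nadia shattered the vase, not the map; the map belongs to the rinsing event.
(d) Not entailed — 'was assembling' is progressive on an accomplishment; it does not entail the completed 'assembled'.
(e) Entailed — generalizing the patient leaves a sub-description the original still satisfies.
(f) Entailed — the narrative places the rinsing before the shattering.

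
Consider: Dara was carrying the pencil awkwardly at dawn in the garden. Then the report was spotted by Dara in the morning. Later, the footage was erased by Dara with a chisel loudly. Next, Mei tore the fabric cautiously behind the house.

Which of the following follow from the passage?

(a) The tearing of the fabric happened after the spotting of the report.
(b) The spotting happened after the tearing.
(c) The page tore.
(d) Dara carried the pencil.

(a), (d)

(a) Entailed — the narrative places the spotting before the tearing.
(b) Not entailed — the narrative places the spotting before the tearing, not after.
(c) Not entailed — the fabric is what tore, not the page.
(d) Entailed — 'carry' is an activity; 'was carrying' entails that some carrying happened, so 'carried' holds.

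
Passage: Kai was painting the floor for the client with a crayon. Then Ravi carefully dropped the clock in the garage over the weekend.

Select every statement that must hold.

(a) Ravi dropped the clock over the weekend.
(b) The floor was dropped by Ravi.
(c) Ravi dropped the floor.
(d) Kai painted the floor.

(a)

(a) Entailed — dropping 'carefully', 'in the garage' leaves a sub-description the original still satisfies.
(b) Not entailed — Ravi dropped the clock, not the floor; the floor belongs to the painting event.
(c) Not entailed — Ravi dropped the clock, not the floor; the floor belongs to the painting event.
(d) Not entailed — 'was painting' is progressive on an accomplishment; it does not entail the completed 'painted'.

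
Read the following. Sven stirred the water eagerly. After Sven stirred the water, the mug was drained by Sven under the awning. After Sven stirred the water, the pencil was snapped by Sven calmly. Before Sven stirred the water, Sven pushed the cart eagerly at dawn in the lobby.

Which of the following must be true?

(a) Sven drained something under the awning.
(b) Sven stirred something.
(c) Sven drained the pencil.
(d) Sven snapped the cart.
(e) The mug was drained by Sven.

(a), (b), (e)

(a) Entailed — every conjunct here is already in the original draining event.
(b) Entailed — dropping 'eagerly' and generalizing the patient leaves a sub-description the original still satisfies.
(c) Not entailed — Sven drained the mug, not the pencil; the pencil belongs to the snapping event.
(d) Not entailed — Sven snapped the pencil, not the cart; the cart belongs to the pushing event.
(e) Entailed — dropping 'under the awning' leaves a sub-description the original still satisfies.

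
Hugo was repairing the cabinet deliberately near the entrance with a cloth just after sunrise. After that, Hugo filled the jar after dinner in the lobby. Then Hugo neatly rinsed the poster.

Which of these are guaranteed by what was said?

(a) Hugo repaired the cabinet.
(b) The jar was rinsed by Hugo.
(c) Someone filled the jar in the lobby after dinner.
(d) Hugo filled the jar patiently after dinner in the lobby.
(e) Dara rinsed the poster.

(c)

(a) Not entailed — 'was repairing' is progressive on an accomplishment; it does not entail the completed 'repaired'.
(b) Not entailed — Hugo rinsed the poster, not the jar; the jar belongs to the filling event.
(c) Entailed — generalizing the agent leaves a sub-description the original still satisfies.
(d) Not entailed — 'patiently' adds information not in the original event.
(e) Not entailed — the passage has Hugo rinsing the poster, not Dara.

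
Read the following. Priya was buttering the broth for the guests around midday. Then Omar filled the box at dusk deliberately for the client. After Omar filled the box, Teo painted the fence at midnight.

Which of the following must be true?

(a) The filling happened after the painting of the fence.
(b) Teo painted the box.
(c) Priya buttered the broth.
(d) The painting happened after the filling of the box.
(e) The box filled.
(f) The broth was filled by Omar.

(a) Not entailed — the narrative places the filling before the painting, not after.
(b) Not entailed — Teo painted the fence, not the box; the box belongs to the filling event.
(c) Not entailed — 'was buttering' is progressive on an accomplishment; it does not entail the completed 'buttered'.
(d) Entailed — the narrative places the filling before the painting.
(e) Entailed — 'Omar filled the box' is causative; it entails the inchoative 'the box filled'.
(f) Not entailed — Omar filled the box, not the broth; the broth belongs to the buttering event.

(d), (e)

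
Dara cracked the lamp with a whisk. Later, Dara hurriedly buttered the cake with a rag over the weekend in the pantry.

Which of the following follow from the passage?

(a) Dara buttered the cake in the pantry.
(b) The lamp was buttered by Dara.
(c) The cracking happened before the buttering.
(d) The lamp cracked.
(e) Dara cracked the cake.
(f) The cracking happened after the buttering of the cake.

(a), (c), (d)

(a) Entailed — this follows by dropping conjuncts from the buttering event's description.
(b) Not entailed — Dara buttered the cake, not the lamp; the lamp belongs to the cracking event.
(c) Entailed — the narrative places the cracking before the buttering.
(d) Entailed — 'Dara cracked the lamp' is causative; it entails the inchoative 'the lamp cracked'.
(e) Not entailed — Dara cracked the lamp, not the cake; the cake belongs to the buttering event.
(f) Not entailed — the narrative places the cracking before the buttering, not after.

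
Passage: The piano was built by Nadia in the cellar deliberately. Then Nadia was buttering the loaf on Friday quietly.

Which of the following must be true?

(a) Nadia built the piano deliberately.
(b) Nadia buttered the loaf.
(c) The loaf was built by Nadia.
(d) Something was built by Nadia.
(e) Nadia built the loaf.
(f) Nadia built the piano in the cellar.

(a), (d), (f)

(a) Entailed — every conjunct here is already in the original building event.
(b) Not entailed — 'was buttering' is progressive on an accomplishment; it does not entail the completed 'buttered'.
(c) Not entailed — Nadia built the piano, not the loaf; the loaf belongs to the buttering event.
(d) Entailed — every conjunct here is already in the original building event.
(e) Not entailed — Nadia built the piano, not the loaf; the loaf belongs to the buttering event.
(f) Entailed — dropping 'deliberately' leaves a sub-description the original still satisfies.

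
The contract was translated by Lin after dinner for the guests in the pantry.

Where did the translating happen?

in the pantry

'in the pantry' marks the location of the translating event.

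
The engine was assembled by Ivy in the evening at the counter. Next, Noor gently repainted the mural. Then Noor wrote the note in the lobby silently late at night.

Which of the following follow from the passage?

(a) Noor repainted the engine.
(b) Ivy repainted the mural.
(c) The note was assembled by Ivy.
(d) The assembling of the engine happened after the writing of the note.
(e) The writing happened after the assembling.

(a) Not entailed — Noor repainted the mural, not the engine; the engine belongs to the assembling event.
(b) Not entailed — the passage has Noor repainting the mural, not Ivy.
(c) Not entailed — Ivy assembled the engine, not the note; the note belongs to the writing event.
(d) Not entailed — the narrative places the assembling before the writing, not after.
(e) Entailed — the narrative places the assembling before the writing.

(e)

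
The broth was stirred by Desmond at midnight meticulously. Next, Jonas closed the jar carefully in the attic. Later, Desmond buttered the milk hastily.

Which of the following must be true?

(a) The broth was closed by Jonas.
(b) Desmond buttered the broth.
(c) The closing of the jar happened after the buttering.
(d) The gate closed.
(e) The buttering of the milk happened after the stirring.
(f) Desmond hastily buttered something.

(e), (f)

(a) Not entailed — Jonas closed the jar, not the broth; the broth belongs to the stirring event.
(b) Not entailed — Desmond buttered the milk, not the broth; the broth belongs to the stirring event.
(c) Not entailed — the narrative places the closing before the buttering, not after.
(d) Not entailed — the jar is what closed, not the gate.
(e) Entailed — the narrative places the stirring before the buttering.
(f) Entailed — generalizing the patient leaves a sub-description the original still satisfies.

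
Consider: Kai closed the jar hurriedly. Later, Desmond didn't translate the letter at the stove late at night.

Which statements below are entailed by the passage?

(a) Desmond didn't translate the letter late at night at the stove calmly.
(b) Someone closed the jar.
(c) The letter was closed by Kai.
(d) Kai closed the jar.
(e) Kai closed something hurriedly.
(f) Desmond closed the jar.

(a) Entailed — under negation, adding a further restriction is entailed: if no such translating event occurred, none occurred calmly either.
(b) Entailed — dropping 'hurriedly' and generalizing the agent leaves a sub-description the original still satisfies.
(c) Not entailed — Kai closed the jar, not the letter; the letter belongs to the translating event.
(d) Entailed — dropping 'hurriedly' leaves a sub-description the original still satisfies.
(e) Entailed — every conjunct here is already in the original closing event.
(f) Not entailed — the passage has Kai closing the jar, not Desmond.

(a), (b), (d), (e)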